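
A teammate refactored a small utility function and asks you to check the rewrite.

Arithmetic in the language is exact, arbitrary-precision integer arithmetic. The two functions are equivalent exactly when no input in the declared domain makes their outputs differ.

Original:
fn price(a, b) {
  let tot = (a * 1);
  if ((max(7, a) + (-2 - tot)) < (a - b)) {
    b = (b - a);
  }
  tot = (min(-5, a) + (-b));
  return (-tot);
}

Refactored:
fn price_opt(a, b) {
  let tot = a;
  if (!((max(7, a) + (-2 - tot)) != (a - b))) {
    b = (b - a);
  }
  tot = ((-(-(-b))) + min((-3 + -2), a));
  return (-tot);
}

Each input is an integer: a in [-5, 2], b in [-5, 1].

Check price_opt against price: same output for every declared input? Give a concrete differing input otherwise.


There is a counterexample at a=1, b=-5: -1 on one side, 0 on the other.
price: tot = 1; ((max(7, a) + (-2 - tot)) < (a - b)) -> true; b = -6; tot = 1; return -1
price_opt: tot = 1; (!((max(7, a) + (-2 - tot)) != (a - b))) -> false; tot = 0; return 0
verdict: not equivalent; witness: a=1, b=-5


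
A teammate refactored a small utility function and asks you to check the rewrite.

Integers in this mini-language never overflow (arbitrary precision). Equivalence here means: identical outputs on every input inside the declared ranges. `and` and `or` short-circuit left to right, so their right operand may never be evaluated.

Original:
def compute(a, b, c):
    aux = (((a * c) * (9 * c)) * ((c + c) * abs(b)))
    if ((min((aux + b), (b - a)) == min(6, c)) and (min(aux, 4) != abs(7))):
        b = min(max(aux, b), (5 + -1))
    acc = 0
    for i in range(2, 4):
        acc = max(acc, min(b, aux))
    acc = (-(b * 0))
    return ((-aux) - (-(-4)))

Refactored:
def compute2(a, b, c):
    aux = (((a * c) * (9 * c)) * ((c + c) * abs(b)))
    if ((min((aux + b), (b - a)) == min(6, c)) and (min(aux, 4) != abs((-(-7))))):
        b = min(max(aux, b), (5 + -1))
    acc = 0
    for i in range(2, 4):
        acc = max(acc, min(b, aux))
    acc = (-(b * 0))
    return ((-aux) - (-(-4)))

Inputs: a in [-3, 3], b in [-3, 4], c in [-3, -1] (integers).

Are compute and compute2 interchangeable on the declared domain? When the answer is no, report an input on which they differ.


This is a faithful refactor — same computation, different form, but the computed results match everywhere.
As a probe, take a=2, b=0, c=-2: compute runs aux = 0; ((min((aux + b), (b - a)) == min(6, c)) and (min(aux, 4) != abs(7))) -> true; b = 0; acc = 0; [i=2]; acc = 0; [i=3]; acc = 0; acc = 0; return -4; compute2 runs aux = 0; ((min((aux + b), (b - a)) == min(6, c)) and (min(aux, 4) != abs((-(-7))))) -> true; b = 0; acc = 0; [i=2]; acc = 0; [i=3]; acc = 0; acc = 0; return -4; both end at -4.
Every one of the 168 inputs gives matching results.
verdict: equivalent


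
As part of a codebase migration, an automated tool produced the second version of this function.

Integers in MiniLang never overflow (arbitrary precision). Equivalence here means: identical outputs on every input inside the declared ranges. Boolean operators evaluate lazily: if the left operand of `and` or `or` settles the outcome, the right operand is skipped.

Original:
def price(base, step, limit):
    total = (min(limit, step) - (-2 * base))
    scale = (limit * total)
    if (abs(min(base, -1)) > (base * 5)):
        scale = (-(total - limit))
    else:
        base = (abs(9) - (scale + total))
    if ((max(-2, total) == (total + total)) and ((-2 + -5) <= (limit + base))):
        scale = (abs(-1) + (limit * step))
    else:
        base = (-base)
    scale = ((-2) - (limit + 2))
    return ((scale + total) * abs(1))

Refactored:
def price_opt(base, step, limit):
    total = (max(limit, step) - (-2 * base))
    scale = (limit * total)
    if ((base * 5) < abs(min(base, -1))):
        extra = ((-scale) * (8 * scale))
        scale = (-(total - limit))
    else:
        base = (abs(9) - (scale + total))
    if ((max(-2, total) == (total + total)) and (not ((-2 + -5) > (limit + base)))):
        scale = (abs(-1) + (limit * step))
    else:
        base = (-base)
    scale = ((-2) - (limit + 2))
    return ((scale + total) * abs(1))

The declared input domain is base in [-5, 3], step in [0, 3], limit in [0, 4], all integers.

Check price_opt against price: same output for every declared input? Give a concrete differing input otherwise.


Run the pair on base=-5, step=0, limit=1.
price: total := -10 | scale := -10 | (abs(min(base, -1)) > (base * 5)): true | scale := 11 | ((max(-2, total) == (total + total)) and ((-2 + -5) <= (limit + base))): false | base := 5 | scale := -5 | result -15
price_opt: total := -9 | scale := -9 | ((base * 5) < abs(min(base, -1))): true | extra := -648 | scale := 10 | ((max(-2, total) == (total + total)) and (not ((-2 + -5) > (limit + base)))): false | base := 5 | scale := -5 | result -14
-15 against -14: the behavior changed.
verdict: not equivalent; witness: base=-5, step=0, limit=1


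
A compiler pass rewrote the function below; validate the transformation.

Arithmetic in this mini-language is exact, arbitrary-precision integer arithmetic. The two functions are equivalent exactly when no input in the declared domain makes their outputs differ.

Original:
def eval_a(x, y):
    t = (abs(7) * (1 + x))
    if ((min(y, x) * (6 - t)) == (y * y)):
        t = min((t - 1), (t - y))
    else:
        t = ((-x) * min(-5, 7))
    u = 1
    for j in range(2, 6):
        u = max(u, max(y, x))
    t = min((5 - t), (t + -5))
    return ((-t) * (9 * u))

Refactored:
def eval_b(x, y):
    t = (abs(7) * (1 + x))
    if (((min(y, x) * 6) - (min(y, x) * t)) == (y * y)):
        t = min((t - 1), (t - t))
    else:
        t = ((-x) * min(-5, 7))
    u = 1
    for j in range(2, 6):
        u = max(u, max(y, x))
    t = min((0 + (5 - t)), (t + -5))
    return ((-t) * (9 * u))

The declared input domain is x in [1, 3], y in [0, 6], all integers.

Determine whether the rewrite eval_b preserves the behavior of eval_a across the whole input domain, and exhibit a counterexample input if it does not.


Try x=1, y=0.
eval_a: t=14, then ((min(y, x) * (6 - t)) == (y * y)) is true, then t=13, then u=1, then (j=2), then u=1, then (j=3), then u=1, then (j=4), then u=1, then (j=5), then u=1, then t=-8, then returns 72
eval_b: t=14, then (((min(y, x) * 6) - (min(y, x) * t)) == (y * y)) is true, then t=0, then u=1, then (j=2), then u=1, then (j=3), then u=1, then (j=4), then u=1, then (j=5), then u=1, then t=-5, then returns 45
72 and 45 differ, so these are not the same function on this domain.
verdict: not equivalent; witness: x=1, y=0


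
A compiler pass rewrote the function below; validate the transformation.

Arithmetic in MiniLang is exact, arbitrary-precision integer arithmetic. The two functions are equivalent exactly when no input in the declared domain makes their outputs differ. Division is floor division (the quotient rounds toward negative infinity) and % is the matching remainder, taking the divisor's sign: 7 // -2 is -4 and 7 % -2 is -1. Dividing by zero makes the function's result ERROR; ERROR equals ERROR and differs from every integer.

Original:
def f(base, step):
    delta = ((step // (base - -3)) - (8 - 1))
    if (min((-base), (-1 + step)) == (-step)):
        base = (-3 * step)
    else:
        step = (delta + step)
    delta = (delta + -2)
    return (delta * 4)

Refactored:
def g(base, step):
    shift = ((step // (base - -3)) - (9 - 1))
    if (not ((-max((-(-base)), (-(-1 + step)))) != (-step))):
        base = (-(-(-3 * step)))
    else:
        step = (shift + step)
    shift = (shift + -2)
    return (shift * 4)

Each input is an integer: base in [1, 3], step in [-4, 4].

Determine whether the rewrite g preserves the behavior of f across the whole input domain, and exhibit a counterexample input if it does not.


Take base=1, step=-4.
f: delta becomes -8; next (min((-base), (-1 + step)) == (-step)) evaluates to false; next step becomes -12; next delta becomes -10; next final value -40
g: shift becomes -9; next (not ((-max((-(-base)), (-(-1 + step)))) != (-step))) evaluates to false; next step becomes -13; next shift becomes -11; next final value -44
-40 and -44 differ, so these are not the same function on this domain.
verdict: not equivalent; witness: base=1, step=-4


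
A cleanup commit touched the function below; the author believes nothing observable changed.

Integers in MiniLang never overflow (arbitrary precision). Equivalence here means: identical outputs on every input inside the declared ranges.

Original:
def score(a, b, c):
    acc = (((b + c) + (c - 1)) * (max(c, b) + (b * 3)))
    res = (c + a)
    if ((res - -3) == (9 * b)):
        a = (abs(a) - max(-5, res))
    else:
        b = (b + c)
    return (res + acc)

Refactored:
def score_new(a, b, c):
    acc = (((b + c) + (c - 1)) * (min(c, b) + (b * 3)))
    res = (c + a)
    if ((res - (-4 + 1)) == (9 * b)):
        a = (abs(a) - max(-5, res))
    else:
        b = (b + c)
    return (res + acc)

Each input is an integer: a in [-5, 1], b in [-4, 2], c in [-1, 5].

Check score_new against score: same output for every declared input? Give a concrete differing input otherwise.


There is a counterexample at a=-5, b=-4, c=-1: 85 on one side, 106 on the other.
score: acc := 91 | res := -6 | ((res - -3) == (9 * b)): false | b := -5 | result 85
score_new: acc := 112 | res := -6 | ((res - (-4 + 1)) == (9 * b)): false | b := -5 | result 106
verdict: not equivalent; witness: a=-5, b=-4, c=-1


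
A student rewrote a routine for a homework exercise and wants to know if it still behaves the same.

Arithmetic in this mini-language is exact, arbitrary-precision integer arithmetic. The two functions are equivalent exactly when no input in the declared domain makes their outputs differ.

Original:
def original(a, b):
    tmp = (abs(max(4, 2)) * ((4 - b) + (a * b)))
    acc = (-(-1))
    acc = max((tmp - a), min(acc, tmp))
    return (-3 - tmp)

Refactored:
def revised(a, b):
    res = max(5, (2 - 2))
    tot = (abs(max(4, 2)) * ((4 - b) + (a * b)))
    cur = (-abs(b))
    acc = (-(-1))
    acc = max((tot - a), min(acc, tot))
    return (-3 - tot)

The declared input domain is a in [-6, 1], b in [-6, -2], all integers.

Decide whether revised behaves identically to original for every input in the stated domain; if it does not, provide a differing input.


The two are interchangeable: local variable names differ, plus arithmetic usage differs, plus min/max/abs usage differs, plus statement counts differ, plus constant usage differs, and every declared input agrees.
Tracing a=-5, b=-4: original: tmp := 112 | acc := 1 | acc := 117 | result -115 | revised: res := 5 | tot := 112 | cur := -4 | acc := 1 | acc := 117 | result -115 — matching result -115.
An exhaustive pass over the 40 declared inputs shows identical outputs.
verdict: equivalent


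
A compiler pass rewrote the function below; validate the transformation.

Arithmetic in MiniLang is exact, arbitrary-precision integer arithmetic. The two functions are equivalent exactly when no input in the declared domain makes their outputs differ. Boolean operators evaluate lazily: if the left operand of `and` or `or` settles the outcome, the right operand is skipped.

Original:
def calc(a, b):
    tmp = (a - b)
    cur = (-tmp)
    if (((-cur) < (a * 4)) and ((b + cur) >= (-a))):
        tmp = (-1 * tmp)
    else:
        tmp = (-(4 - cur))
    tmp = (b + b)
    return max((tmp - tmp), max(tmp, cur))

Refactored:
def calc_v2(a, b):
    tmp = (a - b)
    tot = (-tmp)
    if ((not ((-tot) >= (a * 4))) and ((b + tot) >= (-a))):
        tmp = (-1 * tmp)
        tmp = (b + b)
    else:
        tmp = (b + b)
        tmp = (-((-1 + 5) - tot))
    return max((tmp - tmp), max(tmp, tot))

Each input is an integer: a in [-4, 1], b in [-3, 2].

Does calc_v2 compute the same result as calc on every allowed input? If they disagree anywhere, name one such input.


There is a counterexample at a=-1, b=2: 4 on one side, 3 on the other.
calc: tmp = -3; cur = 3; (((-cur) < (a * 4)) and ((b + cur) >= (-a))) -> false; tmp = -1; tmp = 4; return 4
calc_v2: tmp = -3; tot = 3; ((not ((-tot) >= (a * 4))) and ((b + tot) >= (-a))) -> false; tmp = 4; tmp = -1; return 3
verdict: not equivalent; witness: a=-1, b=2


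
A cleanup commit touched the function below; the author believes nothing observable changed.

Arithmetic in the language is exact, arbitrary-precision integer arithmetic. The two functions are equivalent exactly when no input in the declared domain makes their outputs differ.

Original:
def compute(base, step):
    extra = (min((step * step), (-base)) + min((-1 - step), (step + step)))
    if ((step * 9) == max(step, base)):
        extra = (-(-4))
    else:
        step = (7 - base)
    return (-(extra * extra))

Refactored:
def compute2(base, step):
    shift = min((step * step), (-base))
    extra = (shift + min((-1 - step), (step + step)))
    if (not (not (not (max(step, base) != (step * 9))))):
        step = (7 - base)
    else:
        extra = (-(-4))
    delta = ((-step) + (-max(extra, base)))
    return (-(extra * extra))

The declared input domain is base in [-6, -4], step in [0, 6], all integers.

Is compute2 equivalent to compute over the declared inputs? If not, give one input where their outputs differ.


These are not equivalent — on base=-6, step=0 the outputs split (-16 vs -1).
compute: extra = -1; ((step * 9) == max(step, base)) -> true; extra = 4; return -16
compute2: shift = 0; extra = -1; (not (not (not (max(step, base) != (step * 9))))) -> true; step = 13; delta = -12; return -1
verdict: not equivalent; witness: base=-6, step=0


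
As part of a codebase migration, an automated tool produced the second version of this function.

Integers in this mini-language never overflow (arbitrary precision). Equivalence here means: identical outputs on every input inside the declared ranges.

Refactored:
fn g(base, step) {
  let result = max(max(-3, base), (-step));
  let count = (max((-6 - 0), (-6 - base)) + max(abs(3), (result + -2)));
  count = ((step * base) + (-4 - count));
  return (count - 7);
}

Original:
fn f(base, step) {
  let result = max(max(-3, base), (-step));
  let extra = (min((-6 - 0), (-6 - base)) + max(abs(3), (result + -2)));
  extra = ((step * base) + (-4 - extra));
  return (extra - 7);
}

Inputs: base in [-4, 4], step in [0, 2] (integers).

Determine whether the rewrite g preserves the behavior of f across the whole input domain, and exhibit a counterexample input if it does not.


The rewrite breaks on base=-4, step=0, where the results are -8 and -12.
f: result := 0 | extra := -3 | extra := -1 | result -8
g: result := 0 | count := 1 | count := -5 | result -12
verdict: not equivalent; witness: base=-4, step=0


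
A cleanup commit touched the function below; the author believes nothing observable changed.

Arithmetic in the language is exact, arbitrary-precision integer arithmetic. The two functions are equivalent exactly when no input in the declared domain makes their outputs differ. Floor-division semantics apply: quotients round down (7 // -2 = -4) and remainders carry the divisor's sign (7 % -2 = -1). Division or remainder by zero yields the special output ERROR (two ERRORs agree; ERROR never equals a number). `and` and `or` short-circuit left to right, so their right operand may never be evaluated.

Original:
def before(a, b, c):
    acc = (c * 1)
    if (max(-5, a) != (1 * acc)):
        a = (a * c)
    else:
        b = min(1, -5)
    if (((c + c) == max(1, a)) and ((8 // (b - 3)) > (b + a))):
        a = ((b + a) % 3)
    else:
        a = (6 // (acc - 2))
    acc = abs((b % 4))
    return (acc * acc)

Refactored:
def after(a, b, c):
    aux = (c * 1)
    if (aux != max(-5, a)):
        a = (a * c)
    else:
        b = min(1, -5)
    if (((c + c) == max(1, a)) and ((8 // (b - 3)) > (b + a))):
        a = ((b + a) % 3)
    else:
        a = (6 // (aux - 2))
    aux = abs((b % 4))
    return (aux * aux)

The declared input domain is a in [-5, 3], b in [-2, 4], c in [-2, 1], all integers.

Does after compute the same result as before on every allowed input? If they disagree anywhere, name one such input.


Comparing the listings, the differences include: arithmetic usage differs; also local variable names differ; also constant usage differs.
Tracing a=-1, b=2, c=-1: before: acc=-1, then (max(-5, a) != (1 * acc)) is false, then b=-5, then (((c + c) == max(1, a)) and ((8 // (b - 3)) > (b + a))) is false, then a=-2, then acc=3, then returns 9 | after: aux=-1, then (aux != max(-5, a)) is false, then b=-5, then (((c + c) == max(1, a)) and ((8 // (b - 3)) > (b + a))) is false, then a=-2, then aux=3, then returns 9 — matching result 9.
Checked all 252 inputs in the declared domain: the outputs agree on every one.
verdict: equivalent


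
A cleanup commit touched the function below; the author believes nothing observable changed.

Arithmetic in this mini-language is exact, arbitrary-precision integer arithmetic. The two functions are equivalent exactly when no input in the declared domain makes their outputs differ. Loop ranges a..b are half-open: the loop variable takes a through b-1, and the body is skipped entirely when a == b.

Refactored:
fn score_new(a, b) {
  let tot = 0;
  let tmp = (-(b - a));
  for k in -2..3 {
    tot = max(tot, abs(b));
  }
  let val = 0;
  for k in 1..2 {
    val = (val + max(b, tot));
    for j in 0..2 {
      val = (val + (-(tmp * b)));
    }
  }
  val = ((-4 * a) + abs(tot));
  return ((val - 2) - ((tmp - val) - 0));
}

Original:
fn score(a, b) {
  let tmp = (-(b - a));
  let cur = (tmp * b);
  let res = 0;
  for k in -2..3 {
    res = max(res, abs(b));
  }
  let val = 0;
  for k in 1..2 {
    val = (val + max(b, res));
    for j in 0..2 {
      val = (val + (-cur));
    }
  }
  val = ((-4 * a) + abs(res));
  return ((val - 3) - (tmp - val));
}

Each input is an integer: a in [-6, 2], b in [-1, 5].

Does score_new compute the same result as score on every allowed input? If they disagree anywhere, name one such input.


Try a=-6, b=-1.
score: tmp becomes -5; next cur becomes 5; next res becomes 0; next at k=-2:; next res becomes 1; next at k=-1:; next res becomes 1; next at k=0:; next res becomes 1; next at k=1:; next res becomes 1; next at k=2:; next res becomes 1; next val becomes 0; next at k=1:; next val becomes 1; next at j=0:; next val becomes -4; next at j=1:; next val becomes -9; next val becomes 25; next final value 52
score_new: tot becomes 0; next tmp becomes -5; next at k=-2:; next tot becomes 1; next at k=-1:; next tot becomes 1; next at k=0:; next tot becomes 1; next at k=1:; next tot becomes 1; next at k=2:; next tot becomes 1; next val becomes 0; next at k=1:; next val becomes 1; next at j=0:; next val becomes -4; next at j=1:; next val becomes -9; next val becomes 25; next final value 53
52 against 53: the behavior changed.
verdict: not equivalent; witness: a=-6, b=-1


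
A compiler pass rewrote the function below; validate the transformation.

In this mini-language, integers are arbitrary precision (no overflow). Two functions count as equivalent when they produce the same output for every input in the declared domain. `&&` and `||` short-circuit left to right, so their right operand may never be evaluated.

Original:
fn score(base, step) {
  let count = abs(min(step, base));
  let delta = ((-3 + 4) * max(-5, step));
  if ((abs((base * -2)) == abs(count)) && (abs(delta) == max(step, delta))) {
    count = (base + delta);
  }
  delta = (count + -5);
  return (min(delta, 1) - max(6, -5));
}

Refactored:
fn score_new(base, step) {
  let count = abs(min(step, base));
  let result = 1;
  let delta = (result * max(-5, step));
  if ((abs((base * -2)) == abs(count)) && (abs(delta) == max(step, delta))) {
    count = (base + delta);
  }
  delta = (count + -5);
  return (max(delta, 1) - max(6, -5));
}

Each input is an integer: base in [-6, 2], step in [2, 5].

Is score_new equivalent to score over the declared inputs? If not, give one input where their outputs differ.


Take base=-5, step=2.
score: count = 5; delta = 2; ((abs((base * -2)) == abs(count)) && (abs(delta) == max(step, delta))) -> false; delta = 0; return -6
score_new: count = 5; result = 1; delta = 2; ((abs((base * -2)) == abs(count)) && (abs(delta) == max(step, delta))) -> false; delta = 0; return -5
-6 and -5 differ, so these are not the same function on this domain.
verdict: not equivalent; witness: base=-5, step=2


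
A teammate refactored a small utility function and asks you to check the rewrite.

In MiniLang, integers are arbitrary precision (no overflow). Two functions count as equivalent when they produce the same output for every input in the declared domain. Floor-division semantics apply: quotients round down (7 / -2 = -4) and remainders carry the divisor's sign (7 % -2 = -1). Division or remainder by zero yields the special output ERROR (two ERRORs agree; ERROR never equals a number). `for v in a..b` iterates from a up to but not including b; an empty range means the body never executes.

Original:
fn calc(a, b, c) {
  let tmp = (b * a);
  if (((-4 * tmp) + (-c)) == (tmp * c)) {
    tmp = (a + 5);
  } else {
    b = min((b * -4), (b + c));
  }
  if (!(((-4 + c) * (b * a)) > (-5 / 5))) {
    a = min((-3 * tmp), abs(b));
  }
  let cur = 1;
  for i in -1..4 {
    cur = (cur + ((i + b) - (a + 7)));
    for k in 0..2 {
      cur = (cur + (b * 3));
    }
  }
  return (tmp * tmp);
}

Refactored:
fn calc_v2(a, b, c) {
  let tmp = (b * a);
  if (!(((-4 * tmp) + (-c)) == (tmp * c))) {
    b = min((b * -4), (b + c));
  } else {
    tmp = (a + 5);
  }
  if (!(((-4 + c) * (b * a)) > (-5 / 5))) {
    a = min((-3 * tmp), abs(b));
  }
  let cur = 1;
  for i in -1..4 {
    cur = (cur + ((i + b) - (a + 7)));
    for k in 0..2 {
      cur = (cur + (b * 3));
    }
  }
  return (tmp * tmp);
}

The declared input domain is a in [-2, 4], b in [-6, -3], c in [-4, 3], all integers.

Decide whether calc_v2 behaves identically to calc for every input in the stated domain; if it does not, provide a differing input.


Equivalent — the differences include boolean connective usage differs, yet no declared input distinguishes the two.
Spot check at a=-1, b=-6, c=1 — calc: tmp becomes 6; next (((-4 * tmp) + (-c)) == (tmp * c)) evaluates to false; next b becomes -5; next (!(((-4 + c) * (b * a)) > (-5 / 5))) evaluates to true; next a becomes -18; next cur becomes 1; next at i=-1:; next cur becomes 6; next at k=0:; next cur becomes -9; next at k=1:; next cur becomes -24; next at i=0:; next cur becomes -18; next at k=0:; next cur becomes -33; next at k=1:; next cur becomes -48; next at i=1:; next cur becomes -41; next at k=0:; next cur becomes -56; next at k=1:; next cur becomes -71; next at i=2:; next cur becomes -63; next at k=0:; next cur becomes -78; next at k=1:; next cur becomes -93; next at i=3:; next cur becomes -84; next at k=0:; next cur becomes -99; next at k=1:; next cur becomes -114; next final value 36. calc_v2: tmp becomes 6; next (!(((-4 * tmp) + (-c)) == (tmp * c))) evaluates to true; next b becomes -5; next (!(((-4 + c) * (b * a)) > (-5 / 5))) evaluates to true; next a becomes -18; next cur becomes 1; next at i=-1:; next cur becomes 6; next at k=0:; next cur becomes -9; next at k=1:; next cur becomes -24; next at i=0:; next cur becomes -18; next at k=0:; next cur becomes -33; next at k=1:; next cur becomes -48; next at i=1:; next cur becomes -41; next at k=0:; next cur becomes -56; next at k=1:; next cur becomes -71; next at i=2:; next cur becomes -63; next at k=0:; next cur becomes -78; next at k=1:; next cur becomes -93; next at i=3:; next cur becomes -84; next at k=0:; next cur becomes -99; next at k=1:; next cur becomes -114; next final value 36. Both give 36.
Every one of the 224 inputs gives matching results.
verdict: equivalent


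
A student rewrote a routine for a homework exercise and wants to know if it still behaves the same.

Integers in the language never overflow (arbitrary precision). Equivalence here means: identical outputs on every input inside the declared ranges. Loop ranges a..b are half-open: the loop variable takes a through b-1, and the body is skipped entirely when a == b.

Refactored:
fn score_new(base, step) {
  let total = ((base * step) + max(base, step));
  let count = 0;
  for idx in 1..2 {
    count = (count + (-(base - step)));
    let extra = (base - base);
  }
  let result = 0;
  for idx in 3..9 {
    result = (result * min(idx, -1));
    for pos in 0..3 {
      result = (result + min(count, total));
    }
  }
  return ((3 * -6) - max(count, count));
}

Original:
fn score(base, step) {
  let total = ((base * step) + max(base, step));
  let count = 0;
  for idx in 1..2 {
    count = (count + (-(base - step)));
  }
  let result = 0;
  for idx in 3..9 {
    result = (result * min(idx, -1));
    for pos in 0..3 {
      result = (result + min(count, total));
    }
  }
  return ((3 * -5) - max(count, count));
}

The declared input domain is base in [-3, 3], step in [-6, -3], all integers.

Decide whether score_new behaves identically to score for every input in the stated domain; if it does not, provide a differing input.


These are not equivalent — on base=-3, step=-6 the outputs split (-12 vs -15).
score: total := 15 | count := 0 | iter idx=1: | count := -3 | result := 0 | iter idx=3: | result := 0 | iter pos=0: | result := -3 | iter pos=1: | result := -6 | iter pos=2: | result := -9 | iter idx=4: | result := 9 | iter pos=0: | result := 6 | iter pos=1: | result := 3 | iter pos=2: | result := 0 | iter idx=5: | result := 0 | iter pos=0: | result := -3 | iter pos=1: | result := -6 | iter pos=2: | result := -9 | iter idx=6: | result := 9 | iter pos=0: | result := 6 | iter pos=1: | result := 3 | iter pos=2: | result := 0 | iter idx=7: | result := 0 | iter pos=0: | result := -3 | iter pos=1: | result := -6 | iter pos=2: | result := -9 | iter idx=8: | result := 9 | iter pos=0: | result := 6 | iter pos=1: | result := 3 | iter pos=2: | result := 0 | result -12
score_new: total := 15 | count := 0 | iter idx=1: | count := -3 | extra := 0 | result := 0 | iter idx=3: | result := 0 | iter pos=0: | result := -3 | iter pos=1: | result := -6 | iter pos=2: | result := -9 | iter idx=4: | result := 9 | iter pos=0: | result := 6 | iter pos=1: | result := 3 | iter pos=2: | result := 0 | iter idx=5: | result := 0 | iter pos=0: | result := -3 | iter pos=1: | result := -6 | iter pos=2: | result := -9 | iter idx=6: | result := 9 | iter pos=0: | result := 6 | iter pos=1: | result := 3 | iter pos=2: | result := 0 | iter idx=7: | result := 0 | iter pos=0: | result := -3 | iter pos=1: | result := -6 | iter pos=2: | result := -9 | iter idx=8: | result := 9 | iter pos=0: | result := 6 | iter pos=1: | result := 3 | iter pos=2: | result := 0 | result -15
verdict: not equivalent; witness: base=-3, step=-6


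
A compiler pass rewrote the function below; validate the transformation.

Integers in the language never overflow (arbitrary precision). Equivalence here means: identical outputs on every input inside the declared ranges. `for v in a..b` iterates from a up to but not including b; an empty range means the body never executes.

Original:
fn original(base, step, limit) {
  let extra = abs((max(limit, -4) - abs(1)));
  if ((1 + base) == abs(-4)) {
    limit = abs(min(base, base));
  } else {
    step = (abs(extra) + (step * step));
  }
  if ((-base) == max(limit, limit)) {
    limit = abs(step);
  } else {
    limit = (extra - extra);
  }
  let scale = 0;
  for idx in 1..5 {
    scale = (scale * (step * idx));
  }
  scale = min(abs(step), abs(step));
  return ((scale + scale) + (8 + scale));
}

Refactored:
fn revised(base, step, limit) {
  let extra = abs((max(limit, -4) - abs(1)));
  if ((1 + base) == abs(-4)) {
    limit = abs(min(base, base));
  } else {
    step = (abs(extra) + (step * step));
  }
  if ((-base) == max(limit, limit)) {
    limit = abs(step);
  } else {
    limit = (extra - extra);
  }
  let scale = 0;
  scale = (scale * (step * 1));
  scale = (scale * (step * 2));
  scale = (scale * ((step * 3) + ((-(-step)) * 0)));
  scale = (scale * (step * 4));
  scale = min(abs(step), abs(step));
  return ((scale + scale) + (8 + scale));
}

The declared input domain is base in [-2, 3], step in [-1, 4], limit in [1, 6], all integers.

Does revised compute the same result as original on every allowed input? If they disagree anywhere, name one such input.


Reading the diff, among the changes: constant usage differs; also loop structure differs; also arithmetic usage differs; also local variable names differ; also statement counts differ.
Spot check at base=-1, step=0, limit=6 — original: extra = 5; ((1 + base) == abs(-4)) -> false; step = 5; ((-base) == max(limit, limit)) -> false; limit = 0; scale = 0; [idx=1]; scale = 0; [idx=2]; scale = 0; [idx=3]; scale = 0; [idx=4]; scale = 0; scale = 5; return 23. revised: extra = 5; ((1 + base) == abs(-4)) -> false; step = 5; ((-base) == max(limit, limit)) -> false; limit = 0; scale = 0; scale = 0; scale = 0; scale = 0; scale = 0; scale = 5; return 23. Both give 23.
Across all 216 domain points the two functions coincide.
verdict: equivalent


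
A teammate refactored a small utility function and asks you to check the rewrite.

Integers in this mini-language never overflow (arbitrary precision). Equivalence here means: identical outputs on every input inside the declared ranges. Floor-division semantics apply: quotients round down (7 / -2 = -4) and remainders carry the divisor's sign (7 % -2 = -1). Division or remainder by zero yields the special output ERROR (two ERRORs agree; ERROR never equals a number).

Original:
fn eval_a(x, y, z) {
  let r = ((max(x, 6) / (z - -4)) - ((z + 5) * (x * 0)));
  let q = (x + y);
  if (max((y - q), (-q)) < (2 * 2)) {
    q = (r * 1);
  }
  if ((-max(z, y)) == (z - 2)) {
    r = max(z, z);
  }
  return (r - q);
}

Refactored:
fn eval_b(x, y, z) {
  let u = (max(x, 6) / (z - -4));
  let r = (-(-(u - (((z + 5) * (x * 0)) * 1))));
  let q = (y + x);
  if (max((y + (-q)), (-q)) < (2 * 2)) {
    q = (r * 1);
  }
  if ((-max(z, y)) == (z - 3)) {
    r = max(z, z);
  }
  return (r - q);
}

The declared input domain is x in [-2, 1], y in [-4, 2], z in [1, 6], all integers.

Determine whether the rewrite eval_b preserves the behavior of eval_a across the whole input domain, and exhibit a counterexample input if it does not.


Although `2` became `3`, no input in the stated domain can expose it; all 168 inputs agree.
verdict: equivalent


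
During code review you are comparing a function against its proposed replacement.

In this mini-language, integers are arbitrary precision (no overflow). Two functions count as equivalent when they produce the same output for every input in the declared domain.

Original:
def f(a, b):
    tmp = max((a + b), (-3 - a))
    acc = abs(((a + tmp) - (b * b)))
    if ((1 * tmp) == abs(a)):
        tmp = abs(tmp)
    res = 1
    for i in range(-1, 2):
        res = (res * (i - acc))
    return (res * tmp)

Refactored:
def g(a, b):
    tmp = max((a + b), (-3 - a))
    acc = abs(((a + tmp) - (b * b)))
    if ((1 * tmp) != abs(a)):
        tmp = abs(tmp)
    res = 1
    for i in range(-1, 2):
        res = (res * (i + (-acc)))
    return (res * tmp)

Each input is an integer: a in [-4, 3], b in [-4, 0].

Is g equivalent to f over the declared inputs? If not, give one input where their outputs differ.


Consider the input a=-2, b=-4.
f: tmp=-1, then acc=19, then ((1 * tmp) == abs(a)) is false, then res=1, then (i=-1), then res=-20, then (i=0), then res=380, then (i=1), then res=-6840, then returns 6840
g: tmp=-1, then acc=19, then ((1 * tmp) != abs(a)) is true, then tmp=1, then res=1, then (i=-1), then res=-20, then (i=0), then res=380, then (i=1), then res=-6840, then returns -6840
6840 vs -6840 — the two versions disagree here.
verdict: not equivalent; witness: a=-2, b=-4


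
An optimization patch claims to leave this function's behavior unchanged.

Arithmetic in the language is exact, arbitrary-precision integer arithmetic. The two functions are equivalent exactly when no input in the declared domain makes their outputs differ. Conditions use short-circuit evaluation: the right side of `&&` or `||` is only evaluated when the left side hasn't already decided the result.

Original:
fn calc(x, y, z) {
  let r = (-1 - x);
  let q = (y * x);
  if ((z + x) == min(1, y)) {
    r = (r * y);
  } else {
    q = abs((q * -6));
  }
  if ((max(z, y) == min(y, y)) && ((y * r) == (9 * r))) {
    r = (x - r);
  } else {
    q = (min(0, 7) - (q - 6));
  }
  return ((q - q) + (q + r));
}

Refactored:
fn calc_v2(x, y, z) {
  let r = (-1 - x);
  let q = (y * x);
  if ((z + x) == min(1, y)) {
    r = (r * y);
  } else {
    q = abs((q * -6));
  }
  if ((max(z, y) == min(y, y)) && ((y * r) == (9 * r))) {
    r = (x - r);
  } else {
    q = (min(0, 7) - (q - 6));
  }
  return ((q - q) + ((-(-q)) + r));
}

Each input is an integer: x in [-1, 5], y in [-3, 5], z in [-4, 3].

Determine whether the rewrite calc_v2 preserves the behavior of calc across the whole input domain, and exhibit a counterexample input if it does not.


Behavior is preserved: although same computation, different form, the outputs never diverge.
As a probe, take x=1, y=-3, z=2: calc runs r=-2, then q=-3, then ((z + x) == min(1, y)) is false, then q=18, then ((max(z, y) == min(y, y)) && ((y * r) == (9 * r))) is false, then q=-12, then returns -14; calc_v2 runs r=-2, then q=-3, then ((z + x) == min(1, y)) is false, then q=18, then ((max(z, y) == min(y, y)) && ((y * r) == (9 * r))) is false, then q=-12, then returns -14; both end at -14.
Checked all 504 inputs in the declared domain: the outputs agree on every one.
verdict: equivalent


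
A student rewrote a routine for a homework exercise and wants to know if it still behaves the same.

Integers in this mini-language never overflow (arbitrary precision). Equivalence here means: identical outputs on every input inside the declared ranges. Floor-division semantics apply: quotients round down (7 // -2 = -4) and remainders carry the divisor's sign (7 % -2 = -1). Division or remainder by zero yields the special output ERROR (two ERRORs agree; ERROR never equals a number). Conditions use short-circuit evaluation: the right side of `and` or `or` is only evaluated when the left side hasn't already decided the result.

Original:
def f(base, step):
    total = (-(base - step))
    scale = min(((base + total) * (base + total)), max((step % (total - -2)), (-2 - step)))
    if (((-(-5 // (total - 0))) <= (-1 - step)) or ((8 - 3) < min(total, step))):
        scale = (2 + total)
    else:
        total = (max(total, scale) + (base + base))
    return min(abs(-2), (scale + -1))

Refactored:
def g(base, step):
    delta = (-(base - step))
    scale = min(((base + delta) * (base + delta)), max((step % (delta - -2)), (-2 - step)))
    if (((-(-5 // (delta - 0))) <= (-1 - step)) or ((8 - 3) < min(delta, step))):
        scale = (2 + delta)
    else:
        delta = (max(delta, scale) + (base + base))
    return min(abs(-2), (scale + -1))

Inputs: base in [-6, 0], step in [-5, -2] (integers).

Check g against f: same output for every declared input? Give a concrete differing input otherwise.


Equivalent — the differences include local variable names differ, yet no declared input distinguishes the two.
Spot check at base=-4, step=-2 — f: total = 2; scale = 2; (((-(-5 // (total - 0))) <= (-1 - step)) or ((8 - 3) < min(total, step))) -> false; total = -6; return 1. g: delta = 2; scale = 2; (((-(-5 // (delta - 0))) <= (-1 - step)) or ((8 - 3) < min(delta, step))) -> false; delta = -6; return 1. Both give 1.
Every one of the 28 inputs gives matching results.
verdict: equivalent


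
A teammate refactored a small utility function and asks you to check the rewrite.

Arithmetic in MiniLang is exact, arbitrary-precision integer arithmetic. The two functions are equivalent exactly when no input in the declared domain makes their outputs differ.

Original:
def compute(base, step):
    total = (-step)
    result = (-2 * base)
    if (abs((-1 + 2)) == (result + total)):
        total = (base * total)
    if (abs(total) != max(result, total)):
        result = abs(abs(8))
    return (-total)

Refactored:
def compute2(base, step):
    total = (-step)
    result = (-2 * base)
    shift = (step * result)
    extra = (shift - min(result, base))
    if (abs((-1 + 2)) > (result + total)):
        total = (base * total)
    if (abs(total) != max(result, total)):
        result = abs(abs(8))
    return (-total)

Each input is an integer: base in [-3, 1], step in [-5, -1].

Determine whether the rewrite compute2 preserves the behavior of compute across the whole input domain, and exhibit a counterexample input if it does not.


At base=0, step=-1: compute gives 0, compute2 gives -1.
verdict: not equivalent; witness: base=0, step=-1


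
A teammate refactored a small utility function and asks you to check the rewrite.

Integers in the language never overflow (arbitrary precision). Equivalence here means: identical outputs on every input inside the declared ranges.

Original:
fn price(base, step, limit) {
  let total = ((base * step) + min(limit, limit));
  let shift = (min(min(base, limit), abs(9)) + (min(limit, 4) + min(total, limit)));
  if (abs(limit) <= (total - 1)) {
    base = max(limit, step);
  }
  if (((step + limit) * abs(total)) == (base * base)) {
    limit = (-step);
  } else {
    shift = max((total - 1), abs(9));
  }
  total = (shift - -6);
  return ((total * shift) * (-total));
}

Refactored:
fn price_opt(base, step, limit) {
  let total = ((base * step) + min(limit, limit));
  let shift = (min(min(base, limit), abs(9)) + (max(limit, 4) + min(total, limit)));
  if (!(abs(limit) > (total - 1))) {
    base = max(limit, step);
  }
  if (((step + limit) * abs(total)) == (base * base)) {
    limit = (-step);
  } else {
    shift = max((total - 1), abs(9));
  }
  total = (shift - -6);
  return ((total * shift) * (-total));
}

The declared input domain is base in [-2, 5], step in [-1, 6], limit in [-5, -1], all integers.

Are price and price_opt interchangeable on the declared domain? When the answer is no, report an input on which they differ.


The rewrite breaks on base=0, step=1, limit=-1, where the results are 27 and -128.
price: total = -1; shift = -3; (abs(limit) <= (total - 1)) -> false; (((step + limit) * abs(total)) == (base * base)) -> true; limit = -1; total = 3; return 27
price_opt: total = -1; shift = 2; (!(abs(limit) > (total - 1))) -> false; (((step + limit) * abs(total)) == (base * base)) -> true; limit = -1; total = 8; return -128
verdict: not equivalent; witness: base=0, step=1, limit=-1


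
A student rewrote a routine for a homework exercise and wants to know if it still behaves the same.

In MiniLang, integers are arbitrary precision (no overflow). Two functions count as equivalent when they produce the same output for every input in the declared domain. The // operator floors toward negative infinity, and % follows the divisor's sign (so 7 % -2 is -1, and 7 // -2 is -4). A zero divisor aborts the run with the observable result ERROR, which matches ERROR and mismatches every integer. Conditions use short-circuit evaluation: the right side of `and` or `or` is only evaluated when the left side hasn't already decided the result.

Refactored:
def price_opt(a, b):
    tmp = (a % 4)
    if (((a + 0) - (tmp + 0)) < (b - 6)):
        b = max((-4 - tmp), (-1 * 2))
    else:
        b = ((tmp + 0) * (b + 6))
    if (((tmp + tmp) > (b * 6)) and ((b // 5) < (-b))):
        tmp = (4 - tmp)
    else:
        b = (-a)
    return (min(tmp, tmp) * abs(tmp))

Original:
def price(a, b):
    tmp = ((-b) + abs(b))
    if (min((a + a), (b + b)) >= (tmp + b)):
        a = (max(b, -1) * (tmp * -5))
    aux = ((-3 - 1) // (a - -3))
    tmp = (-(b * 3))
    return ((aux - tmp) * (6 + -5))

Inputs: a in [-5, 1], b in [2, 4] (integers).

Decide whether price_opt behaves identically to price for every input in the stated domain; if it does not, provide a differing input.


Take a=-5, b=2.
price: tmp := 0 | (min((a + a), (b + b)) >= (tmp + b)): false | aux := 2 | tmp := -6 | result 8
price_opt: tmp := 3 | (((a + 0) - (tmp + 0)) < (b - 6)): true | b := -2 | (((tmp + tmp) > (b * 6)) and ((b // 5) < (-b))): true | tmp := 1 | result 1
8 and 1 differ, so these are not the same function on this domain.
verdict: not equivalent; witness: a=-5, b=2


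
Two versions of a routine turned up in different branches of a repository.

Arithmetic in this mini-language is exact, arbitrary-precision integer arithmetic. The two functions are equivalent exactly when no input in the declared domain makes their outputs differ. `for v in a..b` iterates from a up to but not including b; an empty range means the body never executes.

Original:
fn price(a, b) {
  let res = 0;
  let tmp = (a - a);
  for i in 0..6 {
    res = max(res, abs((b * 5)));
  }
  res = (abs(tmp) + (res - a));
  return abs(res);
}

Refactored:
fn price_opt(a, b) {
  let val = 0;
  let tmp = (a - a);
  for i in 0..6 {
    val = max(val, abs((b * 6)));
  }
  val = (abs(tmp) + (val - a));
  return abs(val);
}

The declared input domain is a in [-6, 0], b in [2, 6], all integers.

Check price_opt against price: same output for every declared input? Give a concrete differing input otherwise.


Try a=-6, b=2.
price: res becomes 0; next tmp becomes 0; next at i=0:; next res becomes 10; next at i=1:; next res becomes 10; next at i=2:; next res becomes 10; next at i=3:; next res becomes 10; next at i=4:; next res becomes 10; next at i=5:; next res becomes 10; next res becomes 16; next final value 16
price_opt: val becomes 0; next tmp becomes 0; next at i=0:; next val becomes 12; next at i=1:; next val becomes 12; next at i=2:; next val becomes 12; next at i=3:; next val becomes 12; next at i=4:; next val becomes 12; next at i=5:; next val becomes 12; next val becomes 18; next final value 18
16 against 18: the behavior changed.
verdict: not equivalent; witness: a=-6, b=2
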